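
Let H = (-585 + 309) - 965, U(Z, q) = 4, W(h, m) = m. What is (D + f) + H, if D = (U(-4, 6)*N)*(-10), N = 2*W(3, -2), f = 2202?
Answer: 1121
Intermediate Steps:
N = -4 (N = 2*(-2) = -4)
D = 160 (D = (4*(-4))*(-10) = -16*(-10) = 160)
H = -1241 (H = -276 - 965 = -1241)
(D + f) + H = (160 + 2202) - 1241 = 2362 - 1241 = 1121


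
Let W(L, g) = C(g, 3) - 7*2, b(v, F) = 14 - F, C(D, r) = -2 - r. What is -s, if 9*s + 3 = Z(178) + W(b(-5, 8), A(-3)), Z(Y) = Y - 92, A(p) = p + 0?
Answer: -64/9 ≈ -7.1111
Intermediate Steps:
A(p) = p
Z(Y) = -92 + Y
W(L, g) = -19 (W(L, g) = (-2 - 1*3) - 7*2 = (-2 - 3) - 14 = -5 - 14 = -19)
s = 64/9 (s = -⅓ + ((-92 + 178) - 19)/9 = -⅓ + (86 - 19)/9 = -⅓ + (⅑)*67 = -⅓ + 67/9 = 64/9 ≈ 7.1111)
-s = -1*64/9 = -64/9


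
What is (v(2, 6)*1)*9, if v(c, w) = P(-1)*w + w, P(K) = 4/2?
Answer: 162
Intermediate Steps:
P(K) = 2 (P(K) = 4*(½) = 2)
v(c, w) = 3*w (v(c, w) = 2*w + w = 3*w)
(v(2, 6)*1)*9 = ((3*6)*1)*9 = (18*1)*9 = 18*9 = 162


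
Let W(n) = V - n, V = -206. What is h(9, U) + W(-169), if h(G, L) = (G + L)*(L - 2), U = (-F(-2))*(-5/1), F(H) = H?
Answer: -25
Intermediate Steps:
U = -10 (U = (-1*(-2))*(-5/1) = 2*(-5*1) = 2*(-5) = -10)
h(G, L) = (-2 + L)*(G + L) (h(G, L) = (G + L)*(-2 + L) = (-2 + L)*(G + L))
W(n) = -206 - n
h(9, U) + W(-169) = ((-10)² - 2*9 - 2*(-10) + 9*(-10)) + (-206 - 1*(-169)) = (100 - 18 + 20 - 90) + (-206 + 169) = 12 - 37 = -25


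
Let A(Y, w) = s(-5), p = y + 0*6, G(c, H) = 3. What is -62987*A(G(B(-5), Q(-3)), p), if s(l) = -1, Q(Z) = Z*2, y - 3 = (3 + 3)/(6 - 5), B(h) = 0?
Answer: 62987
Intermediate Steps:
y = 9 (y = 3 + (3 + 3)/(6 - 5) = 3 + 6/1 = 3 + 6*1 = 3 + 6 = 9)
Q(Z) = 2*Z
p = 9 (p = 9 + 0*6 = 9 + 0 = 9)
A(Y, w) = -1
-62987*A(G(B(-5), Q(-3)), p) = -62987*(-1) = 62987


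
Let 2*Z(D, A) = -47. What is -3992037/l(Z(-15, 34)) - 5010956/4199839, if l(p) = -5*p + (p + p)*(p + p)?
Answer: -11185047114118/6513950289 ≈ -1717.1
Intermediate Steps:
Z(D, A) = -47/2 (Z(D, A) = (½)*(-47) = -47/2)
l(p) = -5*p + 4*p² (l(p) = -5*p + (2*p)*(2*p) = -5*p + 4*p²)
-3992037/l(Z(-15, 34)) - 5010956/4199839 = -3992037*(-2/(47*(-5 + 4*(-47/2)))) - 5010956/4199839 = -3992037*(-2/(47*(-5 - 94))) - 5010956*1/4199839 = -3992037/((-47/2*(-99))) - 5010956/4199839 = -3992037/4653/2 - 5010956/4199839 = -3992037*2/4653 - 5010956/4199839 = -2661358/1551 - 5010956/4199839 = -11185047114118/6513950289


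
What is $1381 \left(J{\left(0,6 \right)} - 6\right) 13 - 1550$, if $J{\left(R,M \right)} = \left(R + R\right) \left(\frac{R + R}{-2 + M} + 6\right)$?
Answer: $-109268$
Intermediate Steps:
$J{\left(R,M \right)} = 2 R \left(6 + \frac{2 R}{-2 + M}\right)$ ($J{\left(R,M \right)} = 2 R \left(\frac{2 R}{-2 + M} + 6\right) = 2 R \left(6 + \frac{2 R}{-2 + M}\right)$)
$1381 \left(J{\left(0,6 \right)} - 6\right) 13 - 1550 = 1381 \left(4 \cdot 0 \frac{1}{-2 + 6} \left(-6 + 0 + 3 \cdot 6\right) - 6\right) 13 - 1550 = 1381 \left(4 \cdot 0 \cdot \frac{1}{4} \left(-6 + 0 + 18\right) - 6\right) 13 - 1550 = 1381 \left(4 \cdot 0 \cdot \frac{1}{4} \cdot 12 - 6\right) 13 - 1550 = 1381 \left(0 - 6\right) 13 - 1550 = 1381 \left(\left(-6\right) 13\right) - 1550 = 1381 \left(-78\right) - 1550 = -107718 - 1550 = -109268$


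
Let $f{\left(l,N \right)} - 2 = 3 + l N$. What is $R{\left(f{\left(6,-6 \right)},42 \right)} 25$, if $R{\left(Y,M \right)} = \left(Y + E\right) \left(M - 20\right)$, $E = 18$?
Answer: $-7150$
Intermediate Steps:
$f{\left(l,N \right)} = 5 + N l$ ($f{\left(l,N \right)} = 2 + \left(3 + l N\right) = 2 + \left(3 + N l\right) = 5 + N l$)
$R{\left(Y,M \right)} = \left(-20 + M\right) \left(18 + Y\right)$ ($R{\left(Y,M \right)} = \left(Y + 18\right) \left(M - 20\right) = \left(18 + Y\right) \left(-20 + M\right) = \left(-20 + M\right) \left(18 + Y\right)$)
$R{\left(f{\left(6,-6 \right)},42 \right)} 25 = \left(-360 - 20 \left(5 - 36\right) + 18 \cdot 42 + 42 \left(5 - 36\right)\right) 25 = \left(-360 - 20 \left(5 - 36\right) + 756 + 42 \left(5 - 36\right)\right) 25 = \left(-360 - -620 + 756 + 42 \left(-31\right)\right) 25 = \left(-360 + 620 + 756 - 1302\right) 25 = \left(-286\right) 25 = -7150$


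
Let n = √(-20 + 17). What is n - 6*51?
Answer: -306 + I*√3 ≈ -306.0 + 1.732*I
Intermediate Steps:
n = I*√3 (n = √(-3) = I*√3 ≈ 1.732*I)
n - 6*51 = I*√3 - 6*51 = I*√3 - 306 = -306 + I*√3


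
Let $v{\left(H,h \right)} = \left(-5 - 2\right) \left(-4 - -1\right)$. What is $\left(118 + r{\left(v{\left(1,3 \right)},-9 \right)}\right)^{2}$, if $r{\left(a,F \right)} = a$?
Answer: $19321$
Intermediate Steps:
$v{\left(H,h \right)} = 21$ ($v{\left(H,h \right)} = - 7 \left(-4 + 1\right) = \left(-7\right) \left(-3\right) = 21$)
$\left(118 + r{\left(v{\left(1,3 \right)},-9 \right)}\right)^{2} = \left(118 + 21\right)^{2} = 139^{2} = 19321$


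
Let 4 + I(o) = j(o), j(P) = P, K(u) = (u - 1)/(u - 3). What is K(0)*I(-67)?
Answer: -71/3 ≈ -23.667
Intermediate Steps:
K(u) = (-1 + u)/(-3 + u)
I(o) = -4 + o
K(0)*I(-67) = ((-1 + 0)/(-3 + 0))*(-4 - 67) = (-1/(-3))*(-71) = -1/3*(-1)*(-71) = (1/3)*(-71) = -71/3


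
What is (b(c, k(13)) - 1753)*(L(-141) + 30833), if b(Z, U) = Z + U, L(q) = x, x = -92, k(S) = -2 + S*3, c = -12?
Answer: -53120448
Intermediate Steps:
k(S) = -2 + 3*S
L(q) = -92
b(Z, U) = U + Z
(b(c, k(13)) - 1753)*(L(-141) + 30833) = (((-2 + 3*13) - 12) - 1753)*(-92 + 30833) = (((-2 + 39) - 12) - 1753)*30741 = ((37 - 12) - 1753)*30741 = (25 - 1753)*30741 = -1728*30741 = -53120448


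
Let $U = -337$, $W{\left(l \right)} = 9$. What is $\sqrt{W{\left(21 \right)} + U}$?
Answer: $2 i \sqrt{82} \approx 18.111 i$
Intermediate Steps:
$\sqrt{W{\left(21 \right)} + U} = \sqrt{9 - 337} = \sqrt{-328} = 2 i \sqrt{82}$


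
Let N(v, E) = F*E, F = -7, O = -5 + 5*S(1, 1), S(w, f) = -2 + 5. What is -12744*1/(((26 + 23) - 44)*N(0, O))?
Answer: 6372/175 ≈ 36.411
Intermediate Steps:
S(w, f) = 3
O = 10 (O = -5 + 5*3 = -5 + 15 = 10)
N(v, E) = -7*E
-12744*1/(((26 + 23) - 44)*N(0, O)) = -12744*(-1/(70*((26 + 23) - 44))) = -12744*(-1/(70*(49 - 44))) = -12744/(5*(-70)) = -12744/(-350) = -12744*(-1/350) = 6372/175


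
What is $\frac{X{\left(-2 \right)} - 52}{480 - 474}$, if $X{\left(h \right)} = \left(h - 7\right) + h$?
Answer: $- \frac{21}{2} \approx -10.5$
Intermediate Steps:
$X{\left(h \right)} = -7 + 2 h$ ($X{\left(h \right)} = \left(-7 + h\right) + h = -7 + 2 h$)
$\frac{X{\left(-2 \right)} - 52}{480 - 474} = \frac{\left(-7 + 2 \left(-2\right)\right) - 52}{480 - 474} = \frac{\left(-7 - 4\right) - 52}{6} = \left(-11 - 52\right) \frac{1}{6} = \left(-63\right) \frac{1}{6} = - \frac{21}{2}$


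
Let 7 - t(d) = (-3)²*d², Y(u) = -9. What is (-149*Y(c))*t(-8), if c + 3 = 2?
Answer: -763029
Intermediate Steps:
c = -1 (c = -3 + 2 = -1)
t(d) = 7 - 9*d² (t(d) = 7 - (-3)²*d² = 7 - 9*d²)
(-149*Y(c))*t(-8) = (-149*(-9))*(7 - 9*(-8)²) = 1341*(7 - 9*64) = 1341*(7 - 576) = 1341*(-569) = -763029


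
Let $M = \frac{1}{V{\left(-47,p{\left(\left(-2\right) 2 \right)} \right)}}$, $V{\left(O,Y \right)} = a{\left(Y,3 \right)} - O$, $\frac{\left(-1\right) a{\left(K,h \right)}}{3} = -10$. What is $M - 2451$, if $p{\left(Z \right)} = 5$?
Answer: $- \frac{188726}{77} \approx -2451.0$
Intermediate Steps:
$a{\left(K,h \right)} = 30$ ($a{\left(K,h \right)} = \left(-3\right) \left(-10\right) = 30$)
$V{\left(O,Y \right)} = 30 - O$
$M = \frac{1}{77}$ ($M = \frac{1}{30 - -47} = \frac{1}{30 + 47} = \frac{1}{77} \approx 0.012987$)
$M - 2451 = \frac{1}{77} - 2451 = - \frac{188726}{77}$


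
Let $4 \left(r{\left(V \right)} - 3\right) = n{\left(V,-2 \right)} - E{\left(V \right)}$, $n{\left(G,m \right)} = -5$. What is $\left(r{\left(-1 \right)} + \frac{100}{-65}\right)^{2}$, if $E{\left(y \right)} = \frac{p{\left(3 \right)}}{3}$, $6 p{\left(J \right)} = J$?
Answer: $\frac{2809}{97344} \approx 0.028856$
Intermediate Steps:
$p{\left(J \right)} = \frac{J}{6}$
$E{\left(y \right)} = \frac{1}{6}$ ($E{\left(y \right)} = \frac{\frac{1}{6} \cdot 3}{3} = \frac{1}{2} \cdot \frac{1}{3} = \frac{1}{6}$)
$r{\left(V \right)} = \frac{41}{24}$ ($r{\left(V \right)} = 3 + \frac{-5 - \frac{1}{6}}{4} = 3 + \frac{1}{4} \left(- \frac{31}{6}\right) = 3 - \frac{31}{24} = \frac{41}{24}$)
$\left(r{\left(-1 \right)} + \frac{100}{-65}\right)^{2} = \left(\frac{41}{24} + \frac{100}{-65}\right)^{2} = \left(\frac{41}{24} + 100 \left(- \frac{1}{65}\right)\right)^{2} = \left(\frac{41}{24} - \frac{20}{13}\right)^{2} = \left(\frac{53}{312}\right)^{2} = \frac{2809}{97344}$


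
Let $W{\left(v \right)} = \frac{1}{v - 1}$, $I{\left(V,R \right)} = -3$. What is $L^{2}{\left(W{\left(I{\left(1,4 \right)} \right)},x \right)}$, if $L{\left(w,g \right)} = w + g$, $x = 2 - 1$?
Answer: $\frac{9}{16} \approx 0.5625$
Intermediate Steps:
$W{\left(v \right)} = \frac{1}{-1 + v}$
$x = 1$ ($x = 2 - 1 = 1$)
$L{\left(w,g \right)} = g + w$
$L^{2}{\left(W{\left(I{\left(1,4 \right)} \right)},x \right)} = \left(1 + \frac{1}{-1 - 3}\right)^{2} = \left(1 + \frac{1}{-4}\right)^{2} = \left(1 - \frac{1}{4}\right)^{2} = \left(\frac{3}{4}\right)^{2} = \frac{9}{16}$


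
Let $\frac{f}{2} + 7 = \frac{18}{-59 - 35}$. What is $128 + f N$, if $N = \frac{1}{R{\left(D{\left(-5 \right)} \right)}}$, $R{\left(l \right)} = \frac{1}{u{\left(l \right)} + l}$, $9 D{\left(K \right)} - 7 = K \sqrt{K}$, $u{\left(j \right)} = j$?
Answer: $\frac{44680}{423} + \frac{6760 i \sqrt{5}}{423} \approx 105.63 + 35.735 i$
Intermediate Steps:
$D{\left(K \right)} = \frac{7}{9} + \frac{K^{\frac{3}{2}}}{9}$ ($D{\left(K \right)} = \frac{7}{9} + \frac{K \sqrt{K}}{9} = \frac{7}{9} + \frac{K^{\frac{3}{2}}}{9}$)
$R{\left(l \right)} = \frac{1}{2 l}$ ($R{\left(l \right)} = \frac{1}{l + l} = \frac{1}{2 l}$)
$f = - \frac{676}{47}$ ($f = -14 + 2 \frac{18}{-59 - 35} = -14 + 2 \frac{18}{-94} = -14 + 2 \cdot 18 \left(- \frac{1}{94}\right) = -14 + 2 \left(- \frac{9}{47}\right) = -14 - \frac{18}{47} = - \frac{676}{47} \approx -14.383$)
$N = \frac{14}{9} - \frac{10 i \sqrt{5}}{9}$ ($N = \frac{1}{\frac{1}{2} \frac{1}{\frac{7}{9} + \frac{\left(-5\right)^{\frac{3}{2}}}{9}}} = \frac{1}{\frac{1}{2} \frac{1}{\frac{7}{9} + \frac{\left(-5\right) i \sqrt{5}}{9}}} = \frac{1}{\frac{1}{2} \frac{1}{\frac{7}{9} - \frac{5 i \sqrt{5}}{9}}} = \frac{14}{9} - \frac{10 i \sqrt{5}}{9} \approx 1.5556 - 2.4845 i$)
$128 + f N = 128 - \frac{676 \left(\frac{14}{9} - \frac{10 i \sqrt{5}}{9}\right)}{47} = 128 - \left(\frac{9464}{423} - \frac{6760 i \sqrt{5}}{423}\right) = \frac{44680}{423} + \frac{6760 i \sqrt{5}}{423}$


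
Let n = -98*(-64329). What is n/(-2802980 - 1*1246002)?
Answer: -450303/289213 ≈ -1.5570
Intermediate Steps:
n = 6304242
n/(-2802980 - 1*1246002) = 6304242/(-2802980 - 1*1246002) = 6304242/(-2802980 - 1246002) = 6304242/(-4048982) = 6304242*(-1/4048982) = -450303/289213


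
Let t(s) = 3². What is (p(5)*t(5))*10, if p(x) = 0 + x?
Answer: 450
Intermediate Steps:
p(x) = x
t(s) = 9
(p(5)*t(5))*10 = (5*9)*10 = 45*10 = 450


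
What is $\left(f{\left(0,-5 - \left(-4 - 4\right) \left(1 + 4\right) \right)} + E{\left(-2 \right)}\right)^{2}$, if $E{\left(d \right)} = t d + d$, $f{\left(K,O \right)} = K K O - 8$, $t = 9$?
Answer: $784$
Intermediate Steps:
$f{\left(K,O \right)} = -8 + O K^{2}$ ($f{\left(K,O \right)} = K^{2} O - 8 = O K^{2} - 8 = -8 + O K^{2}$)
$E{\left(d \right)} = 10 d$ ($E{\left(d \right)} = 9 d + d = 10 d$)
$\left(f{\left(0,-5 - \left(-4 - 4\right) \left(1 + 4\right) \right)} + E{\left(-2 \right)}\right)^{2} = \left(\left(-8 + \left(-5 - \left(-4 - 4\right) \left(1 + 4\right)\right) 0^{2}\right) + 10 \left(-2\right)\right)^{2} = \left(\left(-8 + \left(-5 - \left(-8\right) 5\right) 0\right) - 20\right)^{2} = \left(\left(-8 + \left(-5 - -40\right) 0\right) - 20\right)^{2} = \left(\left(-8 + \left(-5 + 40\right) 0\right) - 20\right)^{2} = \left(\left(-8 + 35 \cdot 0\right) - 20\right)^{2} = \left(\left(-8 + 0\right) - 20\right)^{2} = \left(-8 - 20\right)^{2} = \left(-28\right)^{2} = 784$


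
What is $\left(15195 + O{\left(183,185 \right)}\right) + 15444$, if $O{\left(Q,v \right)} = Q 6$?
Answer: $31737$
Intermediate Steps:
$O{\left(Q,v \right)} = 6 Q$
$\left(15195 + O{\left(183,185 \right)}\right) + 15444 = \left(15195 + 6 \cdot 183\right) + 15444 = \left(15195 + 1098\right) + 15444 = 16293 + 15444 = 31737$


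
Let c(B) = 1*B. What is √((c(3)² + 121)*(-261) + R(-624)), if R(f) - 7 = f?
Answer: I*√34547 ≈ 185.87*I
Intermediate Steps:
c(B) = B
R(f) = 7 + f
√((c(3)² + 121)*(-261) + R(-624)) = √((3² + 121)*(-261) + (7 - 624)) = √((9 + 121)*(-261) - 617) = √(130*(-261) - 617) = √(-33930 - 617) = √(-34547) = I*√34547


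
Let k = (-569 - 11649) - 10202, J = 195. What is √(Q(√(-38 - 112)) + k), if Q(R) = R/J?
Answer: √(-34100820 + 39*I*√6)/39 ≈ 0.00020973 + 149.73*I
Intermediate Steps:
Q(R) = R/195
k = -22420 (k = -12218 - 10202 = -22420)
√(Q(√(-38 - 112)) + k) = √(√(-38 - 112)/195 - 22420) = √(√(-150)/195 - 22420) = √((5*I*√6)/195 - 22420) = √(I*√6/39 - 22420) = √(-22420 + I*√6/39)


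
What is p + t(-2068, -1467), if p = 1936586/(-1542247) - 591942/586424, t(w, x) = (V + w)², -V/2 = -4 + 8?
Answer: 1948902642654869395/452205327364 ≈ 4.3098e+6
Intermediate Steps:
V = -8 (V = -2*(-4 + 8) = -2*4 = -8)
t(w, x) = (-8 + w)²
p = -1024290641069/452205327364 (p = 1936586*(-1/1542247) - 591942*1/586424 = -1936586/1542247 - 295971/293212 = -1024290641069/452205327364 ≈ -2.2651)
p + t(-2068, -1467) = -1024290641069/452205327364 + (-8 - 2068)² = -1024290641069/452205327364 + (-2076)² = -1024290641069/452205327364 + 4309776 = 1948902642654869395/452205327364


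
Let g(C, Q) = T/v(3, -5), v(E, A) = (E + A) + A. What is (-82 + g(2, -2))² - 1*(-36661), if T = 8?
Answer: 2135113/49 ≈ 43574.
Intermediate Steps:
v(E, A) = E + 2*A (v(E, A) = (A + E) + A = E + 2*A)
g(C, Q) = -8/7 (g(C, Q) = 8/(3 + 2*(-5)) = 8/(3 - 10) = 8/(-7) = 8*(-⅐) = -8/7)
(-82 + g(2, -2))² - 1*(-36661) = (-82 - 8/7)² - 1*(-36661) = (-582/7)² + 36661 = 338724/49 + 36661 = 2135113/49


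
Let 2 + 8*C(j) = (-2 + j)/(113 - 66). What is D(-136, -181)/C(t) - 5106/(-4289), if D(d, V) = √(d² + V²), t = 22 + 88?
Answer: 5106/4289 + 188*√51257/7 ≈ 6081.6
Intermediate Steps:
t = 110
C(j) = -12/47 + j/376 (C(j) = -¼ + ((-2 + j)/(113 - 66))/8 = -¼ + ((-2 + j)/47)/8 = -¼ + ((-2 + j)*(1/47))/8 = -¼ + (-2/47 + j/47)/8 = -¼ + (-1/188 + j/376) = -12/47 + j/376)
D(d, V) = √(V² + d²)
D(-136, -181)/C(t) - 5106/(-4289) = √((-181)² + (-136)²)/(-12/47 + (1/376)*110) - 5106/(-4289) = √(32761 + 18496)/(-12/47 + 55/188) - 5106*(-1/4289) = √51257/(7/188) + 5106/4289 = √51257*(188/7) + 5106/4289 = 188*√51257/7 + 5106/4289 = 5106/4289 + 188*√51257/7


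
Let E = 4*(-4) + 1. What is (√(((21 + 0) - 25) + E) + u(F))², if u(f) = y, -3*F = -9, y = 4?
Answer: (4 + I*√19)² ≈ -3.0 + 34.871*I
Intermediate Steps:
F = 3 (F = -⅓*(-9) = 3)
u(f) = 4
E = -15 (E = -16 + 1 = -15)
(√(((21 + 0) - 25) + E) + u(F))² = (√(((21 + 0) - 25) - 15) + 4)² = (√((21 - 25) - 15) + 4)² = (√(-4 - 15) + 4)² = (√(-19) + 4)² = (I*√19 + 4)² = (4 + I*√19)²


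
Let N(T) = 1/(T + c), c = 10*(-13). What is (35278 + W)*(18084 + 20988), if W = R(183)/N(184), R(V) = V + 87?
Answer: 1948051776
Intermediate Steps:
c = -130
N(T) = 1/(-130 + T) (N(T) = 1/(T - 130) = 1/(-130 + T))
R(V) = 87 + V
W = 14580 (W = (87 + 183)/(1/(-130 + 184)) = 270/(1/54) = 270*54 = 14580)
(35278 + W)*(18084 + 20988) = (35278 + 14580)*(18084 + 20988) = 49858*39072 = 1948051776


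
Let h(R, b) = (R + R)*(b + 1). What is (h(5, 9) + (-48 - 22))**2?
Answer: 900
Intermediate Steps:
h(R, b) = 2*R*(1 + b) (h(R, b) = (2*R)*(1 + b) = 2*R*(1 + b))
(h(5, 9) + (-48 - 22))**2 = (2*5*(1 + 9) + (-48 - 22))**2 = (2*5*10 - 70)**2 = (100 - 70)**2 = 30**2 = 900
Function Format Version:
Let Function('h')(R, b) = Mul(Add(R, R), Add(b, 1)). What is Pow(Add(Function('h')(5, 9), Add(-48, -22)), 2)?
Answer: 900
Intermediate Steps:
Function('h')(R, b) = Mul(2, R, Add(1, b)) (Function('h')(R, b) = Mul(Mul(2, R), Add(1, b)) = Mul(2, R, Add(1, b)))
Pow(Add(Function('h')(5, 9), Add(-48, -22)), 2) = Pow(Add(Mul(2, 5, Add(1, 9)), Add(-48, -22)), 2) = Pow(Add(Mul(2, 5, 10), -70), 2) = Pow(Add(100, -70), 2) = Pow(30, 2) = 900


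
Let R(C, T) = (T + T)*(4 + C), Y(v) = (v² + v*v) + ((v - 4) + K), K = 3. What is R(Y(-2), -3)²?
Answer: 2916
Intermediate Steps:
Y(v) = -1 + v + 2*v² (Y(v) = (v² + v*v) + ((v - 4) + 3) = (v² + v²) + ((-4 + v) + 3) = 2*v² + (-1 + v) = -1 + v + 2*v²)
R(C, T) = 2*T*(4 + C) (R(C, T) = (2*T)*(4 + C) = 2*T*(4 + C))
R(Y(-2), -3)² = (2*(-3)*(4 + (-1 - 2 + 2*(-2)²)))² = (2*(-3)*(4 + (-1 - 2 + 2*4)))² = (2*(-3)*(4 + (-1 - 2 + 8)))² = (2*(-3)*(4 + 5))² = (2*(-3)*9)² = (-54)² = 2916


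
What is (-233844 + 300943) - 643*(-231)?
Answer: 215632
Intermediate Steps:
(-233844 + 300943) - 643*(-231) = 67099 + 148533 = 215632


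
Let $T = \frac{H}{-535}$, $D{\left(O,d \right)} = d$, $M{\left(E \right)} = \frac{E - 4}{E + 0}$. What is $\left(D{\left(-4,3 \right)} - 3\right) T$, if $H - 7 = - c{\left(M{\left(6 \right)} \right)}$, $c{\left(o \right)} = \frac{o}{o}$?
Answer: $0$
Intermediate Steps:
$M{\left(E \right)} = \frac{-4 + E}{E}$
$c{\left(o \right)} = 1$
$H = 6$ ($H = 7 - 1 = 6$)
$T = - \frac{6}{535}$ ($T = \frac{6}{-535} = 6 \left(- \frac{1}{535}\right) = - \frac{6}{535} \approx -0.011215$)
$\left(D{\left(-4,3 \right)} - 3\right) T = \left(3 - 3\right) \left(- \frac{6}{535}\right) = 0 \left(- \frac{6}{535}\right) = 0$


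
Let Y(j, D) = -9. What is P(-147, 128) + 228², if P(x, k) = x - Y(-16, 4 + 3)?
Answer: 51846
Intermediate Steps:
P(x, k) = 9 + x (P(x, k) = x - 1*(-9) = x + 9 = 9 + x)
P(-147, 128) + 228² = (9 - 147) + 228² = -138 + 51984 = 51846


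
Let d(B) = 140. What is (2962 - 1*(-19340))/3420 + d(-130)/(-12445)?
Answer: 162029/24890 ≈ 6.5098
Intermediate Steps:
(2962 - 1*(-19340))/3420 + d(-130)/(-12445) = (2962 - 1*(-19340))/3420 + 140/(-12445) = (2962 + 19340)*(1/3420) + 140*(-1/12445) = 22302*(1/3420) - 28/2489 = 1239/190 - 28/2489 = 162029/24890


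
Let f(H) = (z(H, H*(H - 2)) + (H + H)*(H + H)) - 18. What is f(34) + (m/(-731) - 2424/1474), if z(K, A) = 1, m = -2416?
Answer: 2482902049/538747 ≈ 4608.7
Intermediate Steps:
f(H) = -17 + 4*H² (f(H) = (1 + (H + H)*(H + H)) - 18 = (1 + (2*H)*(2*H)) - 18 = (1 + 4*H²) - 18 = -17 + 4*H²)
f(34) + (m/(-731) - 2424/1474) = (-17 + 4*34²) + (-2416/(-731) - 2424/1474) = (-17 + 4*1156) + (-2416*(-1/731) - 2424*1/1474) = (-17 + 4624) + (2416/731 - 1212/737) = 4607 + 894620/538747 = 2482902049/538747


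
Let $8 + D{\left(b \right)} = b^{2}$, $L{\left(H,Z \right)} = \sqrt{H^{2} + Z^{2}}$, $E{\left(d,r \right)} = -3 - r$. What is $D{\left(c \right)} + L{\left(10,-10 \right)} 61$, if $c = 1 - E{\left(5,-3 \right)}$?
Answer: $-7 + 610 \sqrt{2} \approx 855.67$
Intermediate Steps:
$c = 1$ ($c = 1 - \left(-3 - -3\right) = 1 - \left(-3 + 3\right) = 1 - 0 = 1 + 0 = 1$)
$D{\left(b \right)} = -8 + b^{2}$
$D{\left(c \right)} + L{\left(10,-10 \right)} 61 = \left(-8 + 1^{2}\right) + \sqrt{10^{2} + \left(-10\right)^{2}} \cdot 61 = \left(-8 + 1\right) + \sqrt{100 + 100} \cdot 61 = -7 + \sqrt{200} \cdot 61 = -7 + 10 \sqrt{2} \cdot 61 = -7 + 610 \sqrt{2}$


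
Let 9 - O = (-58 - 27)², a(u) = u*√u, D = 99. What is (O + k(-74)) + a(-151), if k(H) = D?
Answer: -7117 - 151*I*√151 ≈ -7117.0 - 1855.5*I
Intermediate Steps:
a(u) = u^(3/2)
k(H) = 99
O = -7216 (O = 9 - (-58 - 27)² = 9 - 1*(-85)² = 9 - 1*7225 = 9 - 7225 = -7216)
(O + k(-74)) + a(-151) = (-7216 + 99) + (-151)^(3/2) = -7117 - 151*I*√151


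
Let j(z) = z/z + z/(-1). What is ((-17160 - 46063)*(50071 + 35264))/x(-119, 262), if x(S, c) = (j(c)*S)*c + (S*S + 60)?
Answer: -5395134705/8151679 ≈ -661.84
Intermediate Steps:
j(z) = 1 - z (j(z) = 1 + z*(-1) = 1 - z)
x(S, c) = 60 + S² + S*c*(1 - c) (x(S, c) = ((1 - c)*S)*c + (S*S + 60) = (S*(1 - c))*c + (S² + 60) = S*c*(1 - c) + (60 + S²) = 60 + S² + S*c*(1 - c))
((-17160 - 46063)*(50071 + 35264))/x(-119, 262) = ((-17160 - 46063)*(50071 + 35264))/(60 + (-119)² - 1*(-119)*262*(-1 + 262)) = (-63223*85335)/(60 + 14161 - 1*(-119)*262*261) = -5395134705/(60 + 14161 + 8137458) = -5395134705/8151679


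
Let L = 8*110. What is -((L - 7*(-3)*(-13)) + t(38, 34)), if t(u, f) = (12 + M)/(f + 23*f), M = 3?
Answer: -165109/272 ≈ -607.02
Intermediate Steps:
L = 880
t(u, f) = 5/(8*f) (t(u, f) = (12 + 3)/(f + 23*f) = 15/((24*f)) = 15*(1/(24*f)) = 5/(8*f))
-((L - 7*(-3)*(-13)) + t(38, 34)) = -((880 - 7*(-3)*(-13)) + (5/8)/34) = -((880 - (-21)*(-13)) + (5/8)*(1/34)) = -((880 - 1*273) + 5/272) = -((880 - 273) + 5/272) = -(607 + 5/272) = -1*165109/272 = -165109/272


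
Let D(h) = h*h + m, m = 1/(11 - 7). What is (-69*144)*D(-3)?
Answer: -91908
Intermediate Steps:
m = ¼ (m = 1/4 = ¼ ≈ 0.25000)
D(h) = ¼ + h² (D(h) = h*h + ¼ = h² + ¼ = ¼ + h²)
(-69*144)*D(-3) = (-69*144)*(¼ + (-3)²) = -9936*(¼ + 9) = -9936*37/4 = -91908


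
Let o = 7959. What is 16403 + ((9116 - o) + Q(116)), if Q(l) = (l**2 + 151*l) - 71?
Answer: 48461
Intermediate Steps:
Q(l) = -71 + l**2 + 151*l
16403 + ((9116 - o) + Q(116)) = 16403 + ((9116 - 1*7959) + (-71 + 116**2 + 151*116)) = 16403 + ((9116 - 7959) + (-71 + 13456 + 17516)) = 16403 + (1157 + 30901) = 16403 + 32058 = 48461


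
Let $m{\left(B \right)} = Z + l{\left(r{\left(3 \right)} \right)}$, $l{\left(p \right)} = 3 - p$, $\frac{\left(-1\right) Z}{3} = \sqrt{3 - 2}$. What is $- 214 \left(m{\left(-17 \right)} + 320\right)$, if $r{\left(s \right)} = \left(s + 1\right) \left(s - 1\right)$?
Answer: $-66768$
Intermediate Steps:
$r{\left(s \right)} = \left(1 + s\right) \left(-1 + s\right)$
$Z = -3$ ($Z = - 3 \sqrt{3 - 2} = - 3 \sqrt{1} = \left(-3\right) 1 = -3$)
$m{\left(B \right)} = -8$ ($m{\left(B \right)} = -3 + \left(3 - \left(-1 + 3^{2}\right)\right) = -3 + \left(3 - \left(-1 + 9\right)\right) = -3 + \left(3 - 8\right) = -3 - 5 = -8$)
$- 214 \left(m{\left(-17 \right)} + 320\right) = - 214 \left(-8 + 320\right) = \left(-214\right) 312 = -66768$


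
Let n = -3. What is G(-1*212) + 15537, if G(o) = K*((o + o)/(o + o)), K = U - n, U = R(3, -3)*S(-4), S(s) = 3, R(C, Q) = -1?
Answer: 15537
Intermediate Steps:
U = -3 (U = -1*3 = -3)
K = 0 (K = -3 - 1*(-3) = -3 + 3 = 0)
G(o) = 0 (G(o) = 0*((o + o)/(o + o)) = 0*((2*o)/((2*o))) = 0*((2*o)*(1/(2*o))) = 0*1 = 0)
G(-1*212) + 15537 = 0 + 15537 = 15537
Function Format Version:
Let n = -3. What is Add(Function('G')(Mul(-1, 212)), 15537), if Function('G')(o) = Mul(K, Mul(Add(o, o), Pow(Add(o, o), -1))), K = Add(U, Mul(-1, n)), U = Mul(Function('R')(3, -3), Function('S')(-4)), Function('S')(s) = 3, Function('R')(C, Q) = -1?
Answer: 15537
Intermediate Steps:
U = -3 (U = Mul(-1, 3) = -3)
K = 0 (K = Add(-3, Mul(-1, -3)) = Add(-3, 3) = 0)
Function('G')(o) = 0 (Function('G')(o) = Mul(0, Mul(Add(o, o), Pow(Add(o, o), -1))) = Mul(0, Mul(Mul(2, o), Pow(Mul(2, o), -1))) = Mul(0, Mul(Mul(2, o), Mul(Rational(1, 2), Pow(o, -1)))) = Mul(0, 1) = 0)
Add(Function('G')(Mul(-1, 212)), 15537) = Add(0, 15537) = 15537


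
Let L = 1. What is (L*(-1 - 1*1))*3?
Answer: -6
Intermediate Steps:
(L*(-1 - 1*1))*3 = (1*(-1 - 1*1))*3 = (1*(-1 - 1))*3 = (1*(-2))*3 = -2*3 = -6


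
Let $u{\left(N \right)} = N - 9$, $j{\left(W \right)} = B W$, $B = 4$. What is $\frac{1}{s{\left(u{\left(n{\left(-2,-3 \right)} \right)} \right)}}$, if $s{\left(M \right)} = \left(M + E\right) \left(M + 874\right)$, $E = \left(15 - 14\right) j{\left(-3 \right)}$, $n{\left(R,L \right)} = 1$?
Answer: $- \frac{1}{17320} \approx -5.7737 \cdot 10^{-5}$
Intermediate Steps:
$j{\left(W \right)} = 4 W$
$u{\left(N \right)} = -9 + N$
$E = -12$ ($E = \left(15 - 14\right) 4 \left(-3\right) = 1 \left(-12\right) = -12$)
$s{\left(M \right)} = \left(-12 + M\right) \left(874 + M\right)$ ($s{\left(M \right)} = \left(M - 12\right) \left(M + 874\right) = \left(-12 + M\right) \left(874 + M\right)$)
$\frac{1}{s{\left(u{\left(n{\left(-2,-3 \right)} \right)} \right)}} = \frac{1}{-10488 + \left(-9 + 1\right)^{2} + 862 \left(-9 + 1\right)} = \frac{1}{-10488 + \left(-8\right)^{2} + 862 \left(-8\right)} = \frac{1}{-10488 + 64 - 6896} = \frac{1}{-17320} = - \frac{1}{17320}$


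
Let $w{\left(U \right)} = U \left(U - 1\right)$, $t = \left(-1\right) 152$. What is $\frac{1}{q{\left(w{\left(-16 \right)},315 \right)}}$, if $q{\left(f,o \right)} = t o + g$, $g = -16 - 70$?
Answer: $- \frac{1}{47966} \approx -2.0848 \cdot 10^{-5}$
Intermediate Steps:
$t = -152$
$w{\left(U \right)} = U \left(-1 + U\right)$
$g = -86$ ($g = -16 - 70 = -86$)
$q{\left(f,o \right)} = -86 - 152 o$ ($q{\left(f,o \right)} = - 152 o - 86 = -86 - 152 o$)
$\frac{1}{q{\left(w{\left(-16 \right)},315 \right)}} = \frac{1}{-86 - 47880} = \frac{1}{-47966} = - \frac{1}{47966}$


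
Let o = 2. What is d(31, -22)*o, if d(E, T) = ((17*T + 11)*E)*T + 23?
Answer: 495178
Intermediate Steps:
d(E, T) = 23 + E*T*(11 + 17*T) (d(E, T) = ((11 + 17*T)*E)*T + 23 = (E*(11 + 17*T))*T + 23 = E*T*(11 + 17*T) + 23 = 23 + E*T*(11 + 17*T))
d(31, -22)*o = (23 + 11*31*(-22) + 17*31*(-22)**2)*2 = (23 - 7502 + 17*31*484)*2 = (23 - 7502 + 255068)*2 = 247589*2 = 495178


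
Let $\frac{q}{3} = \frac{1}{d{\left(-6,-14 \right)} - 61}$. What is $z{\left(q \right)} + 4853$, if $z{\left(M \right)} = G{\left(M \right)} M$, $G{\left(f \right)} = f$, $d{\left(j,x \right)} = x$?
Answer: $\frac{3033126}{625} \approx 4853.0$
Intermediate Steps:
$q = - \frac{1}{25}$ ($q = \frac{3}{-14 - 61} = \frac{3}{-75} = 3 \left(- \frac{1}{75}\right) = - \frac{1}{25} \approx -0.04$)
$z{\left(M \right)} = M^{2}$ ($z{\left(M \right)} = M M = M^{2}$)
$z{\left(q \right)} + 4853 = \left(- \frac{1}{25}\right)^{2} + 4853 = \frac{1}{625} + 4853 = \frac{3033126}{625}$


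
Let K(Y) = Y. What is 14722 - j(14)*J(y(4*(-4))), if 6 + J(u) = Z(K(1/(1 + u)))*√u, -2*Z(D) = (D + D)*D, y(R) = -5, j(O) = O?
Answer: 14806 + 7*I*√5/8 ≈ 14806.0 + 1.9566*I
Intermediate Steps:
Z(D) = -D² (Z(D) = -(D + D)*D/2 = -2*D*D/2 = -D²)
J(u) = -6 - √u/(1 + u)² (J(u) = -6 + (-(1/(1 + u))²)*√u = -6 + (-1/(1 + u)²)*√u = -6 - √u/(1 + u)²)
14722 - j(14)*J(y(4*(-4))) = 14722 - 14*(-6 - √(-5)/(1 - 5)²) = 14722 - 14*(-6 - 1*I*√5/(-4)²) = 14722 - 14*(-6 - 1*I*√5*1/16) = 14722 - 14*(-6 - I*√5/16) = 14722 - (-84 - 7*I*√5/8) = 14722 + (84 + 7*I*√5/8) = 14806 + 7*I*√5/8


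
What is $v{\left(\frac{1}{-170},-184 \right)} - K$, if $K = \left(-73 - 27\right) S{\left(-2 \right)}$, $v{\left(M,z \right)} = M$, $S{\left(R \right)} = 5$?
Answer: $\frac{84999}{170} \approx 499.99$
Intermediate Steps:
$K = -500$ ($K = \left(-73 - 27\right) 5 = \left(-100\right) 5 = -500$)
$v{\left(\frac{1}{-170},-184 \right)} - K = \frac{1}{-170} - -500 = - \frac{1}{170} + 500 = \frac{84999}{170}$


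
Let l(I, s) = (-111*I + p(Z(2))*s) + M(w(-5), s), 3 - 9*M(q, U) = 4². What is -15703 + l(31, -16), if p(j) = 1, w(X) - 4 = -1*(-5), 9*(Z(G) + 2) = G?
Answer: -172453/9 ≈ -19161.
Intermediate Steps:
Z(G) = -2 + G/9
w(X) = 9 (w(X) = 4 - 1*(-5) = 4 + 5 = 9)
M(q, U) = -13/9 (M(q, U) = ⅓ - ⅑*4² = ⅓ - ⅑*16 = ⅓ - 16/9 = -13/9)
l(I, s) = -13/9 + s - 111*I (l(I, s) = (-111*I + 1*s) - 13/9 = (-111*I + s) - 13/9 = (s - 111*I) - 13/9 = -13/9 + s - 111*I)
-15703 + l(31, -16) = -15703 + (-13/9 - 16 - 111*31) = -15703 + (-13/9 - 16 - 3441) = -15703 - 31126/9 = -172453/9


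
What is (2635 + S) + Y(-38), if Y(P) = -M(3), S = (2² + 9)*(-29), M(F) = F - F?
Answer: 2258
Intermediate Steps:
M(F) = 0
S = -377 (S = (4 + 9)*(-29) = 13*(-29) = -377)
Y(P) = 0 (Y(P) = -1*0 = 0)
(2635 + S) + Y(-38) = (2635 - 377) + 0 = 2258 + 0 = 2258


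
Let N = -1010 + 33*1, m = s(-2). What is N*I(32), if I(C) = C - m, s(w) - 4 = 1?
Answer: -26379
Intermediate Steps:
s(w) = 5 (s(w) = 4 + 1 = 5)
m = 5
N = -977 (N = -1010 + 33 = -977)
I(C) = -5 + C (I(C) = C - 1*5 = C - 5 = -5 + C)
N*I(32) = -977*(-5 + 32) = -977*27 = -26379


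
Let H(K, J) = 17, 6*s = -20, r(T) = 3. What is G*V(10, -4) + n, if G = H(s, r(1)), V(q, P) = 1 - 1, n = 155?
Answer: 155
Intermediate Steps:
s = -10/3 (s = (⅙)*(-20) = -10/3 ≈ -3.3333)
V(q, P) = 0
G = 17
G*V(10, -4) + n = 17*0 + 155 = 0 + 155 = 155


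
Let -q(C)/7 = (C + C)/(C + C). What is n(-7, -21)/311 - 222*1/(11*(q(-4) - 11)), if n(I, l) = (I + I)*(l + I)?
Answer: 24443/10263 ≈ 2.3817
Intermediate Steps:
q(C) = -7 (q(C) = -7*(C + C)/(C + C) = -7*2*C/(2*C) = -7*2*C*1/(2*C) = -7*1 = -7)
n(I, l) = 2*I*(I + l) (n(I, l) = (2*I)*(I + l) = 2*I*(I + l))
n(-7, -21)/311 - 222*1/(11*(q(-4) - 11)) = (2*(-7)*(-7 - 21))/311 - 222*1/(11*(-7 - 11)) = (2*(-7)*(-28))*(1/311) - 222/((-18*11)) = 392*(1/311) - 222/(-198) = 392/311 - 222*(-1/198) = 392/311 + 37/33 = 24443/10263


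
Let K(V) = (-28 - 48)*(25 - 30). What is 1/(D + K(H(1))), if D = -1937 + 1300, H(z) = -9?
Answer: -1/257 ≈ -0.0038911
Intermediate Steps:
D = -637
K(V) = 380 (K(V) = -76*(-5) = 380)
1/(D + K(H(1))) = 1/(-637 + 380) = 1/(-257) = -1/257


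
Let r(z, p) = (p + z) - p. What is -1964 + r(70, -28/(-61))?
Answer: -1894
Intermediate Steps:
r(z, p) = z
-1964 + r(70, -28/(-61)) = -1964 + 70 = -1894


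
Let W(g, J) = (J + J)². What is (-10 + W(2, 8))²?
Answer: 60516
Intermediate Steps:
W(g, J) = 4*J² (W(g, J) = (2*J)² = 4*J²)
(-10 + W(2, 8))² = (-10 + 4*8²)² = (-10 + 4*64)² = (-10 + 256)² = 246² = 60516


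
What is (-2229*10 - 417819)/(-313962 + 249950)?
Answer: 440109/64012 ≈ 6.8754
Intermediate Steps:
(-2229*10 - 417819)/(-313962 + 249950) = (-22290 - 417819)/(-64012) = -440109*(-1/64012) = 440109/64012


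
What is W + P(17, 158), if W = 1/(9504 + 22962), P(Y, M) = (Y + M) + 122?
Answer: 9642403/32466 ≈ 297.00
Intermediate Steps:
P(Y, M) = 122 + M + Y (P(Y, M) = (M + Y) + 122 = 122 + M + Y)
W = 1/32466 ≈ 3.0801e-5
W + P(17, 158) = 1/32466 + (122 + 158 + 17) = 1/32466 + 297 = 9642403/32466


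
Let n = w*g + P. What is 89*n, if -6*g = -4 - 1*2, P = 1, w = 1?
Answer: 178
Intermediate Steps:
g = 1 (g = -(-4 - 1*2)/6 = -(-4 - 2)/6 = -⅙*(-6) = 1)
n = 2 (n = 1*1 + 1 = 1 + 1 = 2)
89*n = 89*2 = 178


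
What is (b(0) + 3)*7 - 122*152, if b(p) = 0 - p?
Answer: -18523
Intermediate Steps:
b(p) = -p
(b(0) + 3)*7 - 122*152 = (-1*0 + 3)*7 - 122*152 = (0 + 3)*7 - 18544 = 3*7 - 18544 = 21 - 18544 = -18523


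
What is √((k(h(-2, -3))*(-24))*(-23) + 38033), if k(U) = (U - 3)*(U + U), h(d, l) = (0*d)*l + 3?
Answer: √38033 ≈ 195.02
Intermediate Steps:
h(d, l) = 3 (h(d, l) = 0*l + 3 = 0 + 3 = 3)
k(U) = 2*U*(-3 + U) (k(U) = (-3 + U)*(2*U) = 2*U*(-3 + U))
√((k(h(-2, -3))*(-24))*(-23) + 38033) = √(((2*3*(-3 + 3))*(-24))*(-23) + 38033) = √(((2*3*0)*(-24))*(-23) + 38033) = √((0*(-24))*(-23) + 38033) = √(0*(-23) + 38033) = √(0 + 38033) = √38033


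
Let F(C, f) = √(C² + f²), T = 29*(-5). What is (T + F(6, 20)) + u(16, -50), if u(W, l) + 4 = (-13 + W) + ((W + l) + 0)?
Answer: -180 + 2*√109 ≈ -159.12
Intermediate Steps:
T = -145
u(W, l) = -17 + l + 2*W (u(W, l) = -4 + ((-13 + W) + ((W + l) + 0)) = -4 + ((-13 + W) + (W + l)) = -4 + (-13 + l + 2*W) = -17 + l + 2*W)
(T + F(6, 20)) + u(16, -50) = (-145 + √(6² + 20²)) + (-17 - 50 + 2*16) = (-145 + √(36 + 400)) + (-17 - 50 + 32) = (-145 + √436) - 35 = (-145 + 2*√109) - 35 = -180 + 2*√109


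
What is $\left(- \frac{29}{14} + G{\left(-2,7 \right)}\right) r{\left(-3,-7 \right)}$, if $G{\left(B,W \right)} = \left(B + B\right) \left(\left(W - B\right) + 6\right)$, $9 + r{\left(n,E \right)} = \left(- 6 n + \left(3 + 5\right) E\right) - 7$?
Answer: $\frac{23463}{7} \approx 3351.9$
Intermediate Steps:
$r{\left(n,E \right)} = -16 - 6 n + 8 E$ ($r{\left(n,E \right)} = -9 - \left(7 + 6 n - \left(3 + 5\right) E\right) = -9 - \left(7 - 8 E + 6 n\right) = -16 - 6 n + 8 E$)
$G{\left(B,W \right)} = 2 B \left(6 + W - B\right)$
$\left(- \frac{29}{14} + G{\left(-2,7 \right)}\right) r{\left(-3,-7 \right)} = \left(- \frac{29}{14} + 2 \left(-2\right) \left(6 + 7 - -2\right)\right) \left(-16 - -18 + 8 \left(-7\right)\right) = \left(\left(-29\right) \frac{1}{14} + 2 \left(-2\right) \left(6 + 7 + 2\right)\right) \left(-16 + 18 - 56\right) = \left(- \frac{29}{14} + 2 \left(-2\right) 15\right) \left(-54\right) = \left(- \frac{29}{14} - 60\right) \left(-54\right) = \left(- \frac{869}{14}\right) \left(-54\right) = \frac{23463}{7}$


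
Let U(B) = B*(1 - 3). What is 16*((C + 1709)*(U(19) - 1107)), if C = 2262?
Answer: -72748720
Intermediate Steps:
U(B) = -2*B (U(B) = B*(-2) = -2*B)
16*((C + 1709)*(U(19) - 1107)) = 16*((2262 + 1709)*(-2*19 - 1107)) = 16*(3971*(-38 - 1107)) = 16*(3971*(-1145)) = 16*(-4546795) = -72748720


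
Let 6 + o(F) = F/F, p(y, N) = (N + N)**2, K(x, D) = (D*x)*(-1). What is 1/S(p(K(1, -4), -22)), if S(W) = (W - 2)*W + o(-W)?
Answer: 1/3744219 ≈ 2.6708e-7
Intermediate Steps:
K(x, D) = -D*x
p(y, N) = 4*N**2 (p(y, N) = (2*N)**2 = 4*N**2)
o(F) = -5 (o(F) = -6 + F/F = -6 + 1 = -5)
S(W) = -5 + W*(-2 + W) (S(W) = (W - 2)*W - 5 = (-2 + W)*W - 5 = W*(-2 + W) - 5 = -5 + W*(-2 + W))
1/S(p(K(1, -4), -22)) = 1/(-5 + (4*(-22)**2)**2 - 8*(-22)**2) = 1/(-5 + (4*484)**2 - 8*484) = 1/(-5 + 1936**2 - 2*1936) = 1/(-5 + 3748096 - 3872) = 1/3744219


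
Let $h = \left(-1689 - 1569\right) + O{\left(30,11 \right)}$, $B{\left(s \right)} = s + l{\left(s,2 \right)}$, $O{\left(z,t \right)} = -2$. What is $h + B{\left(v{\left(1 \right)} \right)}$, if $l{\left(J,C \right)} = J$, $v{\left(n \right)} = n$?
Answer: $-3258$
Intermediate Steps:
$B{\left(s \right)} = 2 s$ ($B{\left(s \right)} = s + s = 2 s$)
$h = -3260$ ($h = \left(-1689 - 1569\right) - 2 = -3258 - 2 = -3260$)
$h + B{\left(v{\left(1 \right)} \right)} = -3260 + 2 \cdot 1 = -3260 + 2 = -3258$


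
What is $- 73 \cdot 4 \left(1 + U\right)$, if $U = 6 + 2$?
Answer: $-2628$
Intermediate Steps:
$U = 8$
$- 73 \cdot 4 \left(1 + U\right) = - 73 \cdot 4 \left(1 + 8\right) = - 73 \cdot 4 \cdot 9 = \left(-73\right) 36 = -2628$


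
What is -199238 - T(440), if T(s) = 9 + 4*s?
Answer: -201007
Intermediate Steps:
-199238 - T(440) = -199238 - (9 + 4*440) = -199238 - (9 + 1760) = -199238 - 1*1769 = -199238 - 1769 = -201007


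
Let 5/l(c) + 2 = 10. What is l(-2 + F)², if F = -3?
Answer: 25/64 ≈ 0.39063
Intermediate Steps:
l(c) = 5/8 (l(c) = 5/(-2 + 10) = 5/8)
l(-2 + F)² = (5/8)² = 25/64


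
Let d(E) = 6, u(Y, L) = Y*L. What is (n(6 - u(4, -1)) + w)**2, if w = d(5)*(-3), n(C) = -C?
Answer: 784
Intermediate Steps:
u(Y, L) = L*Y
w = -18 (w = 6*(-3) = -18)
(n(6 - u(4, -1)) + w)**2 = (-(6 - (-1)*4) - 18)**2 = (-(6 - 1*(-4)) - 18)**2 = (-(6 + 4) - 18)**2 = (-1*10 - 18)**2 = (-10 - 18)**2 = (-28)**2 = 784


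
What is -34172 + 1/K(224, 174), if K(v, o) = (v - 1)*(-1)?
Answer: -7620357/223 ≈ -34172.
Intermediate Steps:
K(v, o) = 1 - v (K(v, o) = (-1 + v)*(-1) = 1 - v)
-34172 + 1/K(224, 174) = -34172 + 1/(1 - 1*224) = -34172 + 1/(1 - 224) = -34172 + 1/(-223) = -34172 - 1/223 = -7620357/223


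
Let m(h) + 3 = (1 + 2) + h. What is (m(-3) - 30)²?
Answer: 1089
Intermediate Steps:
m(h) = h (m(h) = -3 + ((1 + 2) + h) = -3 + (3 + h) = h)
(m(-3) - 30)² = (-3 - 30)² = (-33)² = 1089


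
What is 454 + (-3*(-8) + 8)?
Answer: 486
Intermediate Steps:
454 + (-3*(-8) + 8) = 454 + (24 + 8) = 454 + 32 = 486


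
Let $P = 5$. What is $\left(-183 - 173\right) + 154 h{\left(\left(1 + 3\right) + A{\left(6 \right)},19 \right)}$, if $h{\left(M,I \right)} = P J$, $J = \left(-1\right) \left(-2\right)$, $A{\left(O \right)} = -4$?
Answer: $1184$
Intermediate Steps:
$J = 2$
$h{\left(M,I \right)} = 10$ ($h{\left(M,I \right)} = 5 \cdot 2 = 10$)
$\left(-183 - 173\right) + 154 h{\left(\left(1 + 3\right) + A{\left(6 \right)},19 \right)} = \left(-183 - 173\right) + 154 \cdot 10 = \left(-183 - 173\right) + 1540 = -356 + 1540 = 1184$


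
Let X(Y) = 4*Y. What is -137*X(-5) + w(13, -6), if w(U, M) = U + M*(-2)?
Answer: 2765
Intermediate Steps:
w(U, M) = U - 2*M
-137*X(-5) + w(13, -6) = -548*(-5) + (13 - 2*(-6)) = -137*(-20) + (13 + 12) = 2740 + 25 = 2765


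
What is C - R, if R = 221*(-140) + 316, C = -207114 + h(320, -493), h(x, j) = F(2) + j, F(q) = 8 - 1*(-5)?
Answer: -176970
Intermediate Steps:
F(q) = 13 (F(q) = 8 + 5 = 13)
h(x, j) = 13 + j
C = -207594 (C = -207114 + (13 - 493) = -207114 - 480 = -207594)
R = -30624 (R = -30940 + 316 = -30624)
C - R = -207594 - 1*(-30624) = -207594 + 30624 = -176970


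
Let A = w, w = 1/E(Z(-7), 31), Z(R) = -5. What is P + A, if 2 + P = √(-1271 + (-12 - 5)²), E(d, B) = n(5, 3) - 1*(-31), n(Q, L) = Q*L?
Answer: -91/46 + I*√982 ≈ -1.9783 + 31.337*I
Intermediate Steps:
n(Q, L) = L*Q
E(d, B) = 46 (E(d, B) = 3*5 - 1*(-31) = 15 + 31 = 46)
P = -2 + I*√982 (P = -2 + √(-1271 + (-12 - 5)²) = -2 + √(-1271 + (-17)²) = -2 + √(-1271 + 289) = -2 + √(-982) = -2 + I*√982 ≈ -2.0 + 31.337*I)
w = 1/46 ≈ 0.021739
A = 1/46 ≈ 0.021739
P + A = (-2 + I*√982) + 1/46 = -91/46 + I*√982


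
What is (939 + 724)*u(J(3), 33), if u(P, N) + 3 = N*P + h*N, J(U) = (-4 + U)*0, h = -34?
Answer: -1870875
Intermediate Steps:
J(U) = 0
u(P, N) = -3 - 34*N + N*P (u(P, N) = -3 + (N*P - 34*N) = -3 + (-34*N + N*P) = -3 - 34*N + N*P)
(939 + 724)*u(J(3), 33) = (939 + 724)*(-3 - 34*33 + 33*0) = 1663*(-3 - 1122 + 0) = 1663*(-1125) = -1870875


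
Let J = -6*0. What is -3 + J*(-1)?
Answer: -3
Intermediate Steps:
J = 0
-3 + J*(-1) = -3 + 0*(-1) = -3 + 0 = -3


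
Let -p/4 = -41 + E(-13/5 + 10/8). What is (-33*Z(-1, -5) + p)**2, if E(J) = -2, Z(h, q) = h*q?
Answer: 49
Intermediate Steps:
p = 172 (p = -4*(-41 - 2) = -4*(-43) = 172)
(-33*Z(-1, -5) + p)**2 = (-(-33)*(-5) + 172)**2 = (-33*5 + 172)**2 = (-165 + 172)**2 = 7**2 = 49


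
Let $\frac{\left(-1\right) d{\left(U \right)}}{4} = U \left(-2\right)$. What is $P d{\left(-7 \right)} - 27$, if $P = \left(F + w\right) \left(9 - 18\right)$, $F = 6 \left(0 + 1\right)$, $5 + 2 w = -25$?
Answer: $-4563$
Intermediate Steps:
$w = -15$ ($w = - \frac{5}{2} + \frac{1}{2} \left(-25\right) = - \frac{5}{2} - \frac{25}{2} = -15$)
$d{\left(U \right)} = 8 U$ ($d{\left(U \right)} = - 4 U \left(-2\right) = - 4 \left(- 2 U\right) = 8 U$)
$F = 6$ ($F = 6 \cdot 1 = 6$)
$P = 81$ ($P = \left(6 - 15\right) \left(9 - 18\right) = \left(-9\right) \left(-9\right) = 81$)
$P d{\left(-7 \right)} - 27 = 81 \cdot 8 \left(-7\right) - 27 = 81 \left(-56\right) - 27 = -4536 - 27 = -4563$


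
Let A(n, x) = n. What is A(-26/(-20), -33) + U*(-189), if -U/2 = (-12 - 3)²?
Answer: 850513/10 ≈ 85051.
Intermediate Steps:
U = -450 (U = -2*(-12 - 3)² = -2*(-15)² = -2*225 = -450)
A(-26/(-20), -33) + U*(-189) = -26/(-20) - 450*(-189) = -26*(-1/20) + 85050 = 13/10 + 85050 = 850513/10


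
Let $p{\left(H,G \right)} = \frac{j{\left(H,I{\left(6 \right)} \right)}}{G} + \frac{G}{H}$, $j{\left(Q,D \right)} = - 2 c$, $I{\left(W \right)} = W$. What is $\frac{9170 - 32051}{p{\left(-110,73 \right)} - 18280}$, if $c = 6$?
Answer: $\frac{61244810}{48931683} \approx 1.2516$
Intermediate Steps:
$j{\left(Q,D \right)} = -12$ ($j{\left(Q,D \right)} = \left(-2\right) 6 = -12$)
$p{\left(H,G \right)} = - \frac{12}{G} + \frac{G}{H}$
$\frac{9170 - 32051}{p{\left(-110,73 \right)} - 18280} = \frac{9170 - 32051}{\left(- \frac{12}{73} + \frac{73}{-110}\right) - 18280} = - \frac{22881}{\left(\left(-12\right) \frac{1}{73} + 73 \left(- \frac{1}{110}\right)\right) - 18280} = - \frac{22881}{\left(- \frac{12}{73} - \frac{73}{110}\right) - 18280} = - \frac{22881}{- \frac{6649}{8030} - 18280} = - \frac{22881}{- \frac{146795049}{8030}} = \left(-22881\right) \left(- \frac{8030}{146795049}\right) = \frac{61244810}{48931683}$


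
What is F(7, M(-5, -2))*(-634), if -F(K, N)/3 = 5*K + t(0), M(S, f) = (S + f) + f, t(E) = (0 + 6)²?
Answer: 135042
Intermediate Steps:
t(E) = 36 (t(E) = 6² = 36)
M(S, f) = S + 2*f
F(K, N) = -108 - 15*K (F(K, N) = -3*(5*K + 36) = -3*(36 + 5*K) = -108 - 15*K)
F(7, M(-5, -2))*(-634) = (-108 - 15*7)*(-634) = (-108 - 105)*(-634) = -213*(-634) = 135042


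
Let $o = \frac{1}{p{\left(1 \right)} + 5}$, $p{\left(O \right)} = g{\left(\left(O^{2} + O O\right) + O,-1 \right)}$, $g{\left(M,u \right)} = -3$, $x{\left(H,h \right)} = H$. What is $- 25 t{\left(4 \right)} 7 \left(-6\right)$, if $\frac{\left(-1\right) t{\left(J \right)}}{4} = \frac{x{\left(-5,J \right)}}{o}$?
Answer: $42000$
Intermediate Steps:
$p{\left(O \right)} = -3$
$o = \frac{1}{2}$ ($o = \frac{1}{-3 + 5} = \frac{1}{2} \approx 0.5$)
$t{\left(J \right)} = 40$ ($t{\left(J \right)} = - 4 \left(- 5 \frac{1}{\frac{1}{2}}\right) = - 4 \left(\left(-5\right) 2\right) = \left(-4\right) \left(-10\right) = 40$)
$- 25 t{\left(4 \right)} 7 \left(-6\right) = \left(-25\right) 40 \cdot 7 \left(-6\right) = \left(-1000\right) \left(-42\right) = 42000$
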